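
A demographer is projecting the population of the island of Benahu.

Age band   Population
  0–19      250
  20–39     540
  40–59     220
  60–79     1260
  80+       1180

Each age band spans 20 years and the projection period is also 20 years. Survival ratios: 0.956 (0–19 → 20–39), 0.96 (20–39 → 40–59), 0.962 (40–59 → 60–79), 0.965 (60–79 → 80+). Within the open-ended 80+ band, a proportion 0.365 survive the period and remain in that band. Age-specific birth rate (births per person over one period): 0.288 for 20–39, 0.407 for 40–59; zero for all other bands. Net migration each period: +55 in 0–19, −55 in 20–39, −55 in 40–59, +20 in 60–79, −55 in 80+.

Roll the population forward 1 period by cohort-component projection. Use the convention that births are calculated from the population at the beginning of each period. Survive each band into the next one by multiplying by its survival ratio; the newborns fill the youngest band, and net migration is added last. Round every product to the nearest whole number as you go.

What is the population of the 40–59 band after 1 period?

Call the groups 1 to 5, youngest first.
Period 1.
Births: 540 × 0.288 = 156 ; 220 × 0.407 = 90 — total 246
Group 2: 250 × 0.956 = 239
Group 3: 540 × 0.96 = 518
Group 4: 220 × 0.962 = 212
Group 5: 1260 × 0.965 + 1180 × 0.365 = 1216 + 431 = 1647
Net migration: Group 1 + 55 → 301; Group 2 − 55 → 184; Group 3 − 55 → 463; Group 4 + 20 → 232; Group 5 − 55 → 1592
End of period: [301, 184, 463, 232, 1592]

463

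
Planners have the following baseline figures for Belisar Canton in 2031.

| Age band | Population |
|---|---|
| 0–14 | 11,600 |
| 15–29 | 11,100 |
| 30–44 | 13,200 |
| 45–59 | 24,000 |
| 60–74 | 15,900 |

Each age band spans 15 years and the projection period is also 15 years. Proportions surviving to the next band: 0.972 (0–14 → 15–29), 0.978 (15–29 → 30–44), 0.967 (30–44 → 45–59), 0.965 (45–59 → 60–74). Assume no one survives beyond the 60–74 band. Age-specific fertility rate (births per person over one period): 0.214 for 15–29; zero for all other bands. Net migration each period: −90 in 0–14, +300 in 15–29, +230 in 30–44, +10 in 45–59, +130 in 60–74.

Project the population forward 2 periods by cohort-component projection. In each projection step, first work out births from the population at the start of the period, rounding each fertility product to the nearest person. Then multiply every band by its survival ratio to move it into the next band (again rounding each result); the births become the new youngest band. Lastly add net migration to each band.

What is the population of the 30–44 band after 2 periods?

11550

Call the bands 1 to 5, youngest first.
Period 1:
Births: 11100 * 0.214 = 2375
Band 2: 11600 * 0.972 = 11275
Band 3: 11100 * 0.978 = 10856
Band 4: 13200 * 0.967 = 12764
Band 5: 24000 * 0.965 = 23160
Net migration: Band 1 − 90 → 2285; Band 2 + 300 → 11575; Band 3 + 230 → 11086; Band 4 + 10 → 12774; Band 5 + 130 → 23290
→ [2285, 11575, 11086, 12774, 23290]
Period 2:
Births: 11575 * 0.214 = 2477
Band 2: 2285 * 0.972 = 2221
Band 3: 11575 * 0.978 = 11320
Band 4: 11086 * 0.967 = 10720
Band 5: 12774 * 0.965 = 12327
Net migration: Band 1 − 90 → 2387; Band 2 + 300 → 2521; Band 3 + 230 → 11550; Band 4 + 10 → 10730; Band 5 + 130 → 12457
→ [2387, 2521, 11550, 10730, 12457]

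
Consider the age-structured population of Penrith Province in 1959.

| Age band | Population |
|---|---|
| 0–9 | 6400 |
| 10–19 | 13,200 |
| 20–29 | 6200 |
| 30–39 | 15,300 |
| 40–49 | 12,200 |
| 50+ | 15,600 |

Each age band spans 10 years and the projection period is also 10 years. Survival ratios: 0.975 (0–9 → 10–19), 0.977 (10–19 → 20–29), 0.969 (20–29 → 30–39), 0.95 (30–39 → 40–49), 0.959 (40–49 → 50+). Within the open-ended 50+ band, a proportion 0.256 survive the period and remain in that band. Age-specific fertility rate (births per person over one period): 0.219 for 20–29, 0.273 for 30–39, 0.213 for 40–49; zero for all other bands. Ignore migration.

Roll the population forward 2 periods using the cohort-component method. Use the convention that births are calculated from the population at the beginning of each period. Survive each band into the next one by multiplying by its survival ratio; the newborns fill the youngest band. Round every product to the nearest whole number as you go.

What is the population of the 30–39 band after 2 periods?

Numbering the groups 1..6 from youngest to oldest:
— Period 1 —
Births: 6200 * 0.219 = 1358 ; 15300 * 0.273 = 4177 ; 12200 * 0.213 = 2599 → total 8134
Group 2: 6400 * 0.975 = 6240
Group 3: 13200 * 0.977 = 12896
Group 4: 6200 * 0.969 = 6008
Group 5: 15300 * 0.95 = 14535
Group 6: 12200 * 0.959 + 15600 * 0.256 = 11700 + 3994 = 15694
Giving 8134 / 6240 / 12896 / 6008 / 14535 / 15694.
— Period 2 —
Births: 12896 * 0.219 = 2824 ; 6008 * 0.273 = 1640 ; 14535 * 0.213 = 3096 → total 7560
Group 2: 8134 * 0.975 = 7931
Group 3: 6240 * 0.977 = 6096
Group 4: 12896 * 0.969 = 12496
Group 5: 6008 * 0.95 = 5708
Group 6: 14535 * 0.959 + 15694 * 0.256 = 13939 + 4018 = 17957
Giving 7560 / 7931 / 6096 / 12496 / 5708 / 17957.

12496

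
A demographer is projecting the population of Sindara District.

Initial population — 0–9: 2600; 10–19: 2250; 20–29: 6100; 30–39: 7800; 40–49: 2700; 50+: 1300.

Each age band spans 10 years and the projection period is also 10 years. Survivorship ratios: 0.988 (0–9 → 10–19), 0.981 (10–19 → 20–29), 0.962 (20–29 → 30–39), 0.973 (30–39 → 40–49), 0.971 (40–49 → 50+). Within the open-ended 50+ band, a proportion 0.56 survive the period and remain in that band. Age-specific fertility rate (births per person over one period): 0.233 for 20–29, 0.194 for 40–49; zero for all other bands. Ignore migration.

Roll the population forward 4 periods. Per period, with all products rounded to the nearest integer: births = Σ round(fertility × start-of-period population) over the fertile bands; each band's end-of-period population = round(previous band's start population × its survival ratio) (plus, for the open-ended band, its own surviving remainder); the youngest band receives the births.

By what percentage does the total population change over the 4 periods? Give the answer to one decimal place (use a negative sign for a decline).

Period 1.
Births: 6100 × 0.233 = 1421  |  2700 × 0.194 = 524 ⇒ total 1945
10–19: 2600 × 0.988 = 2569
20–29: 2250 × 0.981 = 2207
30–39: 6100 × 0.962 = 5868
40–49: 7800 × 0.973 = 7589
50+: 2700 × 0.971 + 1300 × 0.56 = 2622 + 728 = 3350
Population now: 0–9=1945, 10–19=2569, 20–29=2207, 30–39=5868, 40–49=7589, 50+=3350
Period 2.
Births: 2207 × 0.233 = 514  |  7589 × 0.194 = 1472 ⇒ total 1986
10–19: 1945 × 0.988 = 1922
20–29: 2569 × 0.981 = 2520
30–39: 2207 × 0.962 = 2123
40–49: 5868 × 0.973 = 5710
50+: 7589 × 0.971 + 3350 × 0.56 = 7369 + 1876 = 9245
Population now: 0–9=1986, 10–19=1922, 20–29=2520, 30–39=2123, 40–49=5710, 50+=9245
Period 3.
Births: 2520 × 0.233 = 587  |  5710 × 0.194 = 1108 ⇒ total 1695
10–19: 1986 × 0.988 = 1962
20–29: 1922 × 0.981 = 1885
30–39: 2520 × 0.962 = 2424
40–49: 2123 × 0.973 = 2066
50+: 5710 × 0.971 + 9245 × 0.56 = 5544 + 5177 = 10721
Population now: 0–9=1695, 10–19=1962, 20–29=1885, 30–39=2424, 40–49=2066, 50+=10721
Period 4.
Births: 1885 × 0.233 = 439  |  2066 × 0.194 = 401 ⇒ total 840
10–19: 1695 × 0.988 = 1675
20–29: 1962 × 0.981 = 1925
30–39: 1885 × 0.962 = 1813
40–49: 2424 × 0.973 = 2359
50+: 2066 × 0.971 + 10721 × 0.56 = 2006 + 6004 = 8010
Population now: 0–9=840, 10–19=1675, 20–29=1925, 30–39=1813, 40–49=2359, 50+=8010
Total: 22750 → 16622; change = -6128; percentage change = -26.9%

-26.9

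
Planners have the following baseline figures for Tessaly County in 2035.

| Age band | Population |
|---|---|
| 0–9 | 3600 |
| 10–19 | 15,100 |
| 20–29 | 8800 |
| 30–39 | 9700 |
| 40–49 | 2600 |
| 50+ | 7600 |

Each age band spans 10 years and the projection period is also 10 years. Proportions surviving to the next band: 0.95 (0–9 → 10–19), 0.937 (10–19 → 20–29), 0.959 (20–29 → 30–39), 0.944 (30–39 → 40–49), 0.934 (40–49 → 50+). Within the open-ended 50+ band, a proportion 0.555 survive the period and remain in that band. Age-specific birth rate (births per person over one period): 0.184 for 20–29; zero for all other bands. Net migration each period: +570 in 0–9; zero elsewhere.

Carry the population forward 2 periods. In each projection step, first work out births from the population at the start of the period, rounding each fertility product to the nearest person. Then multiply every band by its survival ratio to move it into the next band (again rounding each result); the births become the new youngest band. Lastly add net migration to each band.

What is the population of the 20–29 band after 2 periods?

[period 1]
Births: 8800 × 0.184 = 1619
10–19: 3600 × 0.95 = 3420
20–29: 15100 × 0.937 = 14149
30–39: 8800 × 0.959 = 8439
40–49: 9700 × 0.944 = 9157
50+: 2600 × 0.934 + 7600 × 0.555 = 2428 + 4218 = 6646
Net migration: 0–9 + 570 → 2189
Population now: 0–9=2189, 10–19=3420, 20–29=14149, 30–39=8439, 40–49=9157, 50+=6646
[period 2]
Births: 14149 × 0.184 = 2603
10–19: 2189 × 0.95 = 2080
20–29: 3420 × 0.937 = 3205
30–39: 14149 × 0.959 = 13569
40–49: 8439 × 0.944 = 7966
50+: 9157 × 0.934 + 6646 × 0.555 = 8553 + 3689 = 12242
Net migration: 0–9 + 570 → 3173
Population now: 0–9=3173, 10–19=2080, 20–29=3205, 30–39=13569, 40–49=7966, 50+=12242

3205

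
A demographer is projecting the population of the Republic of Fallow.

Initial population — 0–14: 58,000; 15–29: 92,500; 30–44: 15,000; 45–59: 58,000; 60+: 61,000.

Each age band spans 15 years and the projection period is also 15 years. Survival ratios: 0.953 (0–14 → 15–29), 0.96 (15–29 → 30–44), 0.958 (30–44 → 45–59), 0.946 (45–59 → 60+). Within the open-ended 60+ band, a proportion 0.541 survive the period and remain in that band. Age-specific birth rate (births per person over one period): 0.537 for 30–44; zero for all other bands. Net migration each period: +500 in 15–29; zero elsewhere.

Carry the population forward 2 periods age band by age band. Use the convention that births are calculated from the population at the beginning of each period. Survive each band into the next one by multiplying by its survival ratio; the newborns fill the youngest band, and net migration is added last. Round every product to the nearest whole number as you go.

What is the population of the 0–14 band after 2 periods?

47686

[period 1]
Births: 15000 * 0.537 = 8055
15–29: 58000 * 0.953 = 55274
30–44: 92500 * 0.96 = 88800
45–59: 15000 * 0.958 = 14370
60+: 58000 * 0.946 + 61000 * 0.541 = 54868 + 33001 = 87869
Net migration: 15–29 + 500 → 55774
End of period: [8055, 55774, 88800, 14370, 87869]
[period 2]
Births: 88800 * 0.537 = 47686
15–29: 8055 * 0.953 = 7676
30–44: 55774 * 0.96 = 53543
45–59: 88800 * 0.958 = 85070
60+: 14370 * 0.946 + 87869 * 0.541 = 13594 + 47537 = 61131
Net migration: 15–29 + 500 → 8176
End of period: [47686, 8176, 53543, 85070, 61131]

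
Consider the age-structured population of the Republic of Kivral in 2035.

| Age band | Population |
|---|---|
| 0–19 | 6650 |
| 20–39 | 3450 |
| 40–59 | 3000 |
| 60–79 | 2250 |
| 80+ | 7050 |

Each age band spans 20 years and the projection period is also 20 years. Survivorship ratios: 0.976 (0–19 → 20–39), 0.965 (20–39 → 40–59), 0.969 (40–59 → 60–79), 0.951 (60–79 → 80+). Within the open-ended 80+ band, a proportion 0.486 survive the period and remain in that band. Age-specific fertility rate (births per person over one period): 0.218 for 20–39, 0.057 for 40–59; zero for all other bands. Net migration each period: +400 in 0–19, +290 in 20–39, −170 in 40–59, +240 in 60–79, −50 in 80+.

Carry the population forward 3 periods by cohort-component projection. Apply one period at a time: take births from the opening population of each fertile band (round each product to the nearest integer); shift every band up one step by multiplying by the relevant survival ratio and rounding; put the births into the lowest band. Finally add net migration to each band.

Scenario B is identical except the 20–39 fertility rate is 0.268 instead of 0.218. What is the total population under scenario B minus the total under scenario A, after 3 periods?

Let group 1 be 0–19 through group 5 = 80+.
— Period 1 —
Births: 3450 * 0.218 = 752, 3000 * 0.057 = 171 ⇒ total 923
Group 2: 6650 * 0.976 = 6490
Group 3: 3450 * 0.965 = 3329
Group 4: 3000 * 0.969 = 2907
Group 5: 2250 * 0.951 + 7050 * 0.486 = 2140 + 3426 = 5566
Net migration: Group 1 + 400 → 1323; Group 2 + 290 → 6780; Group 3 − 170 → 3159; Group 4 + 240 → 3147; Group 5 − 50 → 5516
Giving 1323 / 6780 / 3159 / 3147 / 5516.
— Period 2 —
Births: 6780 * 0.218 = 1478, 3159 * 0.057 = 180 ⇒ total 1658
Group 2: 1323 * 0.976 = 1291
Group 3: 6780 * 0.965 = 6543
Group 4: 3159 * 0.969 = 3061
Group 5: 3147 * 0.951 + 5516 * 0.486 = 2993 + 2681 = 5674
Net migration: Group 1 + 400 → 2058; Group 2 + 290 → 1581; Group 3 − 170 → 6373; Group 4 + 240 → 3301; Group 5 − 50 → 5624
Giving 2058 / 1581 / 6373 / 3301 / 5624.
— Period 3 —
Births: 1581 * 0.218 = 345, 6373 * 0.057 = 363 ⇒ total 708
Group 2: 2058 * 0.976 = 2009
Group 3: 1581 * 0.965 = 1526
Group 4: 6373 * 0.969 = 6175
Group 5: 3301 * 0.951 + 5624 * 0.486 = 3139 + 2733 = 5872
Net migration: Group 1 + 400 → 1108; Group 2 + 290 → 2299; Group 3 − 170 → 1356; Group 4 + 240 → 6415; Group 5 − 50 → 5822
Giving 1108 / 2299 / 1356 / 6415 / 5822.
Scenario A total after 3 periods: 17000
Scenario B projection —
— Period 1 —
Births: 3450 * 0.268 = 925, 3000 * 0.057 = 171 ⇒ total 1096
Group 2: 6650 * 0.976 = 6490
Group 3: 3450 * 0.965 = 3329
Group 4: 3000 * 0.969 = 2907
Group 5: 2250 * 0.951 + 7050 * 0.486 = 2140 + 3426 = 5566
Net migration: Group 1 + 400 → 1496; Group 2 + 290 → 6780; Group 3 − 170 → 3159; Group 4 + 240 → 3147; Group 5 − 50 → 5516
Giving 1496 / 6780 / 3159 / 3147 / 5516.
— Period 2 —
Births: 6780 * 0.268 = 1817, 3159 * 0.057 = 180 ⇒ total 1997
Group 2: 1496 * 0.976 = 1460
Group 3: 6780 * 0.965 = 6543
Group 4: 3159 * 0.969 = 3061
Group 5: 3147 * 0.951 + 5516 * 0.486 = 2993 + 2681 = 5674
Net migration: Group 1 + 400 → 2397; Group 2 + 290 → 1750; Group 3 − 170 → 6373; Group 4 + 240 → 3301; Group 5 − 50 → 5624
Giving 2397 / 1750 / 6373 / 3301 / 5624.
— Period 3 —
Births: 1750 * 0.268 = 469, 6373 * 0.057 = 363 ⇒ total 832
Group 2: 2397 * 0.976 = 2339
Group 3: 1750 * 0.965 = 1689
Group 4: 6373 * 0.969 = 6175
Group 5: 3301 * 0.951 + 5624 * 0.486 = 3139 + 2733 = 5872
Net migration: Group 1 + 400 → 1232; Group 2 + 290 → 2629; Group 3 − 170 → 1519; Group 4 + 240 → 6415; Group 5 − 50 → 5822
Giving 1232 / 2629 / 1519 / 6415 / 5822.
Scenario B total after 3 periods: 17617
Difference B − A = 17617 − 17000 = 617

617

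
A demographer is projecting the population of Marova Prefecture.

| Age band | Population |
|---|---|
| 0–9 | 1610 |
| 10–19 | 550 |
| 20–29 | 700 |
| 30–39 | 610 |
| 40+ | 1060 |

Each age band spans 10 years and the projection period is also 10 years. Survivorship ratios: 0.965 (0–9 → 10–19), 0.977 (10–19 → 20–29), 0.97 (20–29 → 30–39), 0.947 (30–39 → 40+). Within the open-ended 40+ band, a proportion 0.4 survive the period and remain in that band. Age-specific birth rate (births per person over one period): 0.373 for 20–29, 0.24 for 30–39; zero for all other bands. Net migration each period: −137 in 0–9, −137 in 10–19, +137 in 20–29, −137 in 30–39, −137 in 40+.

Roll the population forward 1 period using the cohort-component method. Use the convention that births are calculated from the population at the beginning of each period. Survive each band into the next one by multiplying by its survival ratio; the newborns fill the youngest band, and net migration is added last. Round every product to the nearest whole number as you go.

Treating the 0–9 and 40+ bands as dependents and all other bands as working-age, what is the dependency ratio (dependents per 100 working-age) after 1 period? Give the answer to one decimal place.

Call the bands 1 to 5, youngest first.
[period 1]
Births: 700 × 0.373 = 261 ; 610 × 0.24 = 146 ⇒ total 407
Band 2: 1610 × 0.965 = 1554
Band 3: 550 × 0.977 = 537
Band 4: 700 × 0.97 = 679
Band 5: 610 × 0.947 + 1060 × 0.4 = 578 + 424 = 1002
Net migration: Band 1 − 137 → 270; Band 2 − 137 → 1417; Band 3 + 137 → 674; Band 4 − 137 → 542; Band 5 − 137 → 865
→ [270, 1417, 674, 542, 865]
Dependents (band 0–9 + band 40+) = 270 + 865 = 1135; working-age = 2633; ratio = 1135/2633 × 100 = 43.1

43.1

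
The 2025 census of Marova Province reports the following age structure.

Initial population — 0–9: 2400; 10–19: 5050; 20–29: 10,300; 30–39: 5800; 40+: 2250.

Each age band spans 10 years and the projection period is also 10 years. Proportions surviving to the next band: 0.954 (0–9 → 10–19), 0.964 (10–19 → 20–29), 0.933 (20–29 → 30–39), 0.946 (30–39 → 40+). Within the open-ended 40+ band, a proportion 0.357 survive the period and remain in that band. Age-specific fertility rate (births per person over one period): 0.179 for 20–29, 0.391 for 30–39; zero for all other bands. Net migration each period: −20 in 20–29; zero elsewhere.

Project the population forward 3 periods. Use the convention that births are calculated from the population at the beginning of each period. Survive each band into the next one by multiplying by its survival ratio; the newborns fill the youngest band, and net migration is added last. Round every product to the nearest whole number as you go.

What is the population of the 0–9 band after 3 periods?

Call the groups 1 to 5, youngest first.
Period 1.
Births: 10300 * 0.179 = 1844  |  5800 * 0.391 = 2268 ⇒ total 4112
Group 2: 2400 * 0.954 = 2290
Group 3: 5050 * 0.964 = 4868
Group 4: 10300 * 0.933 = 9610
Group 5: 5800 * 0.946 + 2250 * 0.357 = 5487 + 803 = 6290
Net migration: Group 3 − 20 → 4848
Giving 4112 / 2290 / 4848 / 9610 / 6290.
Period 2.
Births: 4848 * 0.179 = 868  |  9610 * 0.391 = 3758 ⇒ total 4626
Group 2: 4112 * 0.954 = 3923
Group 3: 2290 * 0.964 = 2208
Group 4: 4848 * 0.933 = 4523
Group 5: 9610 * 0.946 + 6290 * 0.357 = 9091 + 2246 = 11337
Net migration: Group 3 − 20 → 2188
Giving 4626 / 3923 / 2188 / 4523 / 11337.
Period 3.
Births: 2188 * 0.179 = 392  |  4523 * 0.391 = 1768 ⇒ total 2160
Group 2: 4626 * 0.954 = 4413
Group 3: 3923 * 0.964 = 3782
Group 4: 2188 * 0.933 = 2041
Group 5: 4523 * 0.946 + 11337 * 0.357 = 4279 + 4047 = 8326
Net migration: Group 3 − 20 → 3762
Giving 2160 / 4413 / 3762 / 2041 / 8326.

2160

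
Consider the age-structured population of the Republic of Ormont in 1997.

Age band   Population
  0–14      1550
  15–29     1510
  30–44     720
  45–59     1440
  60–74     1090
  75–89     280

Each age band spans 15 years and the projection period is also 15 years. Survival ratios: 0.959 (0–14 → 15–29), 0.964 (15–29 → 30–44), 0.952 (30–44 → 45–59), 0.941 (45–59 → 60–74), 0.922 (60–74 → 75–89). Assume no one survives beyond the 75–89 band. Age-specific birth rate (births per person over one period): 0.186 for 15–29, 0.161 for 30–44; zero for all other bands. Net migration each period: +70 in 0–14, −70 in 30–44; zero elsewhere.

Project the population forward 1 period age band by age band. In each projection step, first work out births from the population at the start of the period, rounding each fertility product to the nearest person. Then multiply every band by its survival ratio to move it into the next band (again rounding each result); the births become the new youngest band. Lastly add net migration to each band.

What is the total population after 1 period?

6384

Period 1.
Births: 1510 * 0.186 = 281, 720 * 0.161 = 116 ⇒ total 397
15–29: 1550 * 0.959 = 1486
30–44: 1510 * 0.964 = 1456
45–59: 720 * 0.952 = 685
60–74: 1440 * 0.941 = 1355
75–89: 1090 * 0.922 = 1005
Net migration: 0–14 + 70 → 467; 30–44 − 70 → 1386
End of period: [467, 1486, 1386, 685, 1355, 1005]
Total after period 1: 467 + 1486 + 1386 + 685 + 1355 + 1005 = 6384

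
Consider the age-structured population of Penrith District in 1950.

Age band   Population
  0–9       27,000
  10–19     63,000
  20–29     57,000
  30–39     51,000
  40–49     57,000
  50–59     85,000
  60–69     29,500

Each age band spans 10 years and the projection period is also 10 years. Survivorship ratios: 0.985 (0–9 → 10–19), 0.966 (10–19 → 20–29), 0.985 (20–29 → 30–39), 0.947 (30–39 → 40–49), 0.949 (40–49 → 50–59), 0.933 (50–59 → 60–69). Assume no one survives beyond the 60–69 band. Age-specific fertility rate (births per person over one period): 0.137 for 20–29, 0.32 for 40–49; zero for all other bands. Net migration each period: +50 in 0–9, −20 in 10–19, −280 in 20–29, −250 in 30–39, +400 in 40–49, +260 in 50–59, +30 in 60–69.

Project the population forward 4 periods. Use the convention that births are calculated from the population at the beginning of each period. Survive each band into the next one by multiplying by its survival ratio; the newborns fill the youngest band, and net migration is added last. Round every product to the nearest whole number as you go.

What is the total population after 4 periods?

Call the groups 1 to 7, youngest first.
Period 1:
Births: 57000 × 0.137 = 7809  |  57000 × 0.32 = 18240 — total 26049
Group 2: 27000 × 0.985 = 26595
Group 3: 63000 × 0.966 = 60858
Group 4: 57000 × 0.985 = 56145
Group 5: 51000 × 0.947 = 48297
Group 6: 57000 × 0.949 = 54093
Group 7: 85000 × 0.933 = 79305
Net migration: Group 1 + 50 → 26099; Group 2 − 20 → 26575; Group 3 − 280 → 60578; Group 4 − 250 → 55895; Group 5 + 400 → 48697; Group 6 + 260 → 54353; Group 7 + 30 → 79335
Population now: 0–9=26099, 10–19=26575, 20–29=60578, 30–39=55895, 40–49=48697, 50–59=54353, 60–69=79335
Period 2:
Births: 60578 × 0.137 = 8299  |  48697 × 0.32 = 15583 — total 23882
Group 2: 26099 × 0.985 = 25708
Group 3: 26575 × 0.966 = 25671
Group 4: 60578 × 0.985 = 59669
Group 5: 55895 × 0.947 = 52933
Group 6: 48697 × 0.949 = 46213
Group 7: 54353 × 0.933 = 50711
Net migration: Group 1 + 50 → 23932; Group 2 − 20 → 25688; Group 3 − 280 → 25391; Group 4 − 250 → 59419; Group 5 + 400 → 53333; Group 6 + 260 → 46473; Group 7 + 30 → 50741
Population now: 0–9=23932, 10–19=25688, 20–29=25391, 30–39=59419, 40–49=53333, 50–59=46473, 60–69=50741
Period 3:
Births: 25391 × 0.137 = 3479  |  53333 × 0.32 = 17067 — total 20546
Group 2: 23932 × 0.985 = 23573
Group 3: 25688 × 0.966 = 24815
Group 4: 25391 × 0.985 = 25010
Group 5: 59419 × 0.947 = 56270
Group 6: 53333 × 0.949 = 50613
Group 7: 46473 × 0.933 = 43359
Net migration: Group 1 + 50 → 20596; Group 2 − 20 → 23553; Group 3 − 280 → 24535; Group 4 − 250 → 24760; Group 5 + 400 → 56670; Group 6 + 260 → 50873; Group 7 + 30 → 43389
Population now: 0–9=20596, 10–19=23553, 20–29=24535, 30–39=24760, 40–49=56670, 50–59=50873, 60–69=43389
Period 4:
Births: 24535 × 0.137 = 3361  |  56670 × 0.32 = 18134 — total 21495
Group 2: 20596 × 0.985 = 20287
Group 3: 23553 × 0.966 = 22752
Group 4: 24535 × 0.985 = 24167
Group 5: 24760 × 0.947 = 23448
Group 6: 56670 × 0.949 = 53780
Group 7: 50873 × 0.933 = 47465
Net migration: Group 1 + 50 → 21545; Group 2 − 20 → 20267; Group 3 − 280 → 22472; Group 4 − 250 → 23917; Group 5 + 400 → 23848; Group 6 + 260 → 54040; Group 7 + 30 → 47495
Population now: 0–9=21545, 10–19=20267, 20–29=22472, 30–39=23917, 40–49=23848, 50–59=54040, 60–69=47495
Total after period 4: 21545 + 20267 + 22472 + 23917 + 23848 + 54040 + 47495 = 213584

213584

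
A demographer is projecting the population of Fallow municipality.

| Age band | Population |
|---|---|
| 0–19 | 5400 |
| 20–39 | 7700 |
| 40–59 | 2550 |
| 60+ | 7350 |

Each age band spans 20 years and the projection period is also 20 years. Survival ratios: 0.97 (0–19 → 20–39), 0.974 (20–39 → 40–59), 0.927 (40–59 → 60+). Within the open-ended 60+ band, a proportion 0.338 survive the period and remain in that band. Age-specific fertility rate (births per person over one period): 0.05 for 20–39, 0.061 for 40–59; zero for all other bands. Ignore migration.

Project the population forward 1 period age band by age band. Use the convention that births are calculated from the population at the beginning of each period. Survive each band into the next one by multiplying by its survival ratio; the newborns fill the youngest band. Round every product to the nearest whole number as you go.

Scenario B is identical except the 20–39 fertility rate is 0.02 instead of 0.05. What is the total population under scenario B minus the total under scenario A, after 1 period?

-231

[period 1]
Births: 7700 * 0.05 = 385  |  2550 * 0.061 = 156 → 541
20–39: 5400 * 0.97 = 5238
40–59: 7700 * 0.974 = 7500
60+: 2550 * 0.927 + 7350 * 0.338 = 2364 + 2484 = 4848
End of period: [541, 5238, 7500, 4848]
Scenario A total after 1 period: 18127
Scenario B projection —
[period 1]
Births: 7700 * 0.02 = 154  |  2550 * 0.061 = 156 → 310
20–39: 5400 * 0.97 = 5238
40–59: 7700 * 0.974 = 7500
60+: 2550 * 0.927 + 7350 * 0.338 = 2364 + 2484 = 4848
End of period: [310, 5238, 7500, 4848]
Scenario B total after 1 period: 17896
Difference B − A = 17896 − 18127 = -231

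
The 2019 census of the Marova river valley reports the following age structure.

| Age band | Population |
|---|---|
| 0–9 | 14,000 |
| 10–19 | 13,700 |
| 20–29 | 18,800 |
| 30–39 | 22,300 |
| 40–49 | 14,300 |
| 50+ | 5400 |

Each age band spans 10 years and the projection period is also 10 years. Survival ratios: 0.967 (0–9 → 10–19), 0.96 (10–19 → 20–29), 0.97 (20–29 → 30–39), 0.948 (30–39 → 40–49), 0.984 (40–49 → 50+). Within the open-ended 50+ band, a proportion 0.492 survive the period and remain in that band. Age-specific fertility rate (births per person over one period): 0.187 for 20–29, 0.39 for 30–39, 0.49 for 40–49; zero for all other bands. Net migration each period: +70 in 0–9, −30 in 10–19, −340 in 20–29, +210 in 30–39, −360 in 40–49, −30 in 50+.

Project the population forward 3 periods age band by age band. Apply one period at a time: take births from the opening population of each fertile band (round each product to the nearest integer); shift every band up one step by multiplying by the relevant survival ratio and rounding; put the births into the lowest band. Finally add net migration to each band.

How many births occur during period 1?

(Groups numbered youngest = 1 to oldest = 6.)
Period 1:
Births: 18800 * 0.187 = 3516  |  22300 * 0.39 = 8697  |  14300 * 0.49 = 7007 → 19220
Group 2: 14000 * 0.967 = 13538
Group 3: 13700 * 0.96 = 13152
Group 4: 18800 * 0.97 = 18236
Group 5: 22300 * 0.948 = 21140
Group 6: 14300 * 0.984 + 5400 * 0.492 = 14071 + 2657 = 16728
Net migration: Group 1 + 70 → 19290; Group 2 − 30 → 13508; Group 3 − 340 → 12812; Group 4 + 210 → 18446; Group 5 − 360 → 20780; Group 6 − 30 → 16698
→ [19290, 13508, 12812, 18446, 20780, 16698]

19220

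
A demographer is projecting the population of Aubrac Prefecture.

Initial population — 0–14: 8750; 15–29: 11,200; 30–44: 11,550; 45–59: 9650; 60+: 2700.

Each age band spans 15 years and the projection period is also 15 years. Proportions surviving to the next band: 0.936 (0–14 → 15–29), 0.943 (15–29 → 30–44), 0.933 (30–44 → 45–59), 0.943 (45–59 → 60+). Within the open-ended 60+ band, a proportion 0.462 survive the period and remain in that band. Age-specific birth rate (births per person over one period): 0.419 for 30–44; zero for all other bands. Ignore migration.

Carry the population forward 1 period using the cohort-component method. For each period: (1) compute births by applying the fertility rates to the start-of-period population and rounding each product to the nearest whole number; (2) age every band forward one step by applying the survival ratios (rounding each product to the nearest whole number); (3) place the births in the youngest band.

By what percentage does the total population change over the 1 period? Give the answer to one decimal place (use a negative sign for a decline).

2.0

Let band 1 be 0–14 through band 5 = 60+.
— Period 1 —
Births: 11550 * 0.419 = 4839
Band 2: 8750 * 0.936 = 8190
Band 3: 11200 * 0.943 = 10562
Band 4: 11550 * 0.933 = 10776
Band 5: 9650 * 0.943 + 2700 * 0.462 = 9100 + 1247 = 10347
Population now: 0–14=4839, 15–29=8190, 30–44=10562, 45–59=10776, 60+=10347
Total: 43850 → 44714; change = 864; percentage change = 2.0%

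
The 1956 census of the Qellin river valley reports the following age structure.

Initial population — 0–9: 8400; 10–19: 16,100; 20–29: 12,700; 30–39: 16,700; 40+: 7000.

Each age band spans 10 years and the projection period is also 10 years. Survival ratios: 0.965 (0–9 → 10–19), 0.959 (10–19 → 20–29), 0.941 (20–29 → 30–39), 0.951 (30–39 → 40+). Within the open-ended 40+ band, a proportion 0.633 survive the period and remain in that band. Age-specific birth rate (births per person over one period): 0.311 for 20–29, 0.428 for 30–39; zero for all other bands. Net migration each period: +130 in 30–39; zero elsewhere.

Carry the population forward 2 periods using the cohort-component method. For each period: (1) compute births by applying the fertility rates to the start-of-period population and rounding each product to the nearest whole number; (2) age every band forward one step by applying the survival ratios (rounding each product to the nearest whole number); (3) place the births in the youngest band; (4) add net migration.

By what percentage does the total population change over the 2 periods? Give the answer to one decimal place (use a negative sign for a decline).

10.8

[period 1]
Births: 12700 × 0.311 = 3950  |  16700 × 0.428 = 7148 ⇒ total 11098
10–19: 8400 × 0.965 = 8106
20–29: 16100 × 0.959 = 15440
30–39: 12700 × 0.941 = 11951
40+: 16700 × 0.951 + 7000 × 0.633 = 15882 + 4431 = 20313
Net migration: 30–39 + 130 → 12081
End of period: [11098, 8106, 15440, 12081, 20313]
[period 2]
Births: 15440 × 0.311 = 4802  |  12081 × 0.428 = 5171 ⇒ total 9973
10–19: 11098 × 0.965 = 10710
20–29: 8106 × 0.959 = 7774
30–39: 15440 × 0.941 = 14529
40+: 12081 × 0.951 + 20313 × 0.633 = 11489 + 12858 = 24347
Net migration: 30–39 + 130 → 14659
End of period: [9973, 10710, 7774, 14659, 24347]
Total: 60900 → 67463; change = 6563; percentage change = 10.8%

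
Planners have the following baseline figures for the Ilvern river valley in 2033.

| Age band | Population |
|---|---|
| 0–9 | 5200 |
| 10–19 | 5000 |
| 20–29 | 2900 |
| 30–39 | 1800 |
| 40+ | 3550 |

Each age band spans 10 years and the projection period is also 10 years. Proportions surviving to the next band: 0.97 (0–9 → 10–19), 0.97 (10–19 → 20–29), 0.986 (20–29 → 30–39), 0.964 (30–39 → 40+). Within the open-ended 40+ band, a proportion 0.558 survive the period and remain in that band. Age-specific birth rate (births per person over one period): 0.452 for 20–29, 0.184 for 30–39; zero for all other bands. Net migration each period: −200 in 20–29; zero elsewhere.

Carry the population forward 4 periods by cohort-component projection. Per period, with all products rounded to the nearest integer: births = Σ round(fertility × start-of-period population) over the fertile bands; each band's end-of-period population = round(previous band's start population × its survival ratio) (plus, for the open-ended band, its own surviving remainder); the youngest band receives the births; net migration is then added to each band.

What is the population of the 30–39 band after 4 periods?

1326

Call the bands 1 to 5, youngest first.
After projecting period 1:
Births: 2900 × 0.452 = 1311  |  1800 × 0.184 = 331 — total 1642
Band 2: 5200 × 0.97 = 5044
Band 3: 5000 × 0.97 = 4850
Band 4: 2900 × 0.986 = 2859
Band 5: 1800 × 0.964 + 3550 × 0.558 = 1735 + 1981 = 3716
Net migration: Band 3 − 200 → 4650
Giving 1642 / 5044 / 4650 / 2859 / 3716.
After projecting period 2:
Births: 4650 × 0.452 = 2102  |  2859 × 0.184 = 526 — total 2628
Band 2: 1642 × 0.97 = 1593
Band 3: 5044 × 0.97 = 4893
Band 4: 4650 × 0.986 = 4585
Band 5: 2859 × 0.964 + 3716 × 0.558 = 2756 + 2074 = 4830
Net migration: Band 3 − 200 → 4693
Giving 2628 / 1593 / 4693 / 4585 / 4830.
After projecting period 3:
Births: 4693 × 0.452 = 2121  |  4585 × 0.184 = 844 — total 2965
Band 2: 2628 × 0.97 = 2549
Band 3: 1593 × 0.97 = 1545
Band 4: 4693 × 0.986 = 4627
Band 5: 4585 × 0.964 + 4830 × 0.558 = 4420 + 2695 = 7115
Net migration: Band 3 − 200 → 1345
Giving 2965 / 2549 / 1345 / 4627 / 7115.
After projecting period 4:
Births: 1345 × 0.452 = 608  |  4627 × 0.184 = 851 — total 1459
Band 2: 2965 × 0.97 = 2876
Band 3: 2549 × 0.97 = 2473
Band 4: 1345 × 0.986 = 1326
Band 5: 4627 × 0.964 + 7115 × 0.558 = 4460 + 3970 = 8430
Net migration: Band 3 − 200 → 2273
Giving 1459 / 2876 / 2273 / 1326 / 8430.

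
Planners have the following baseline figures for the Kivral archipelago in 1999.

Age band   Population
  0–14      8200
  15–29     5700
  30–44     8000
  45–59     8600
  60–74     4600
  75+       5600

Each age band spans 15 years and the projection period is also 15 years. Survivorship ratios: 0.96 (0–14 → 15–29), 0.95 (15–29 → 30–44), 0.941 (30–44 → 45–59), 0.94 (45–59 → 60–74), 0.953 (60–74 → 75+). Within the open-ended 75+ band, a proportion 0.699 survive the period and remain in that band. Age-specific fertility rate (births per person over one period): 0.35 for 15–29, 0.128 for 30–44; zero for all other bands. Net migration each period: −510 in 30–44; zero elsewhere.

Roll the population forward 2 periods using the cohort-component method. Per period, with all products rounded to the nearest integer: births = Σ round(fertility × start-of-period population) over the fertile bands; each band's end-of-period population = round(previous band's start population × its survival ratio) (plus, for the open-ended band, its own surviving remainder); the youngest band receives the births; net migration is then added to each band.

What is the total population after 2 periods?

38445

Numbering the groups 1..6 from youngest to oldest:
Period 1:
Births: 5700 * 0.35 = 1995, 8000 * 0.128 = 1024 ⇒ total 3019
Group 2: 8200 * 0.96 = 7872
Group 3: 5700 * 0.95 = 5415
Group 4: 8000 * 0.941 = 7528
Group 5: 8600 * 0.94 = 8084
Group 6: 4600 * 0.953 + 5600 * 0.699 = 4384 + 3914 = 8298
Net migration: Group 3 − 510 → 4905
→ [3019, 7872, 4905, 7528, 8084, 8298]
Period 2:
Births: 7872 * 0.35 = 2755, 4905 * 0.128 = 628 ⇒ total 3383
Group 2: 3019 * 0.96 = 2898
Group 3: 7872 * 0.95 = 7478
Group 4: 4905 * 0.941 = 4616
Group 5: 7528 * 0.94 = 7076
Group 6: 8084 * 0.953 + 8298 * 0.699 = 7704 + 5800 = 13504
Net migration: Group 3 − 510 → 6968
→ [3383, 2898, 6968, 4616, 7076, 13504]
Total after period 2: 3383 + 2898 + 6968 + 4616 + 7076 + 13504 = 38445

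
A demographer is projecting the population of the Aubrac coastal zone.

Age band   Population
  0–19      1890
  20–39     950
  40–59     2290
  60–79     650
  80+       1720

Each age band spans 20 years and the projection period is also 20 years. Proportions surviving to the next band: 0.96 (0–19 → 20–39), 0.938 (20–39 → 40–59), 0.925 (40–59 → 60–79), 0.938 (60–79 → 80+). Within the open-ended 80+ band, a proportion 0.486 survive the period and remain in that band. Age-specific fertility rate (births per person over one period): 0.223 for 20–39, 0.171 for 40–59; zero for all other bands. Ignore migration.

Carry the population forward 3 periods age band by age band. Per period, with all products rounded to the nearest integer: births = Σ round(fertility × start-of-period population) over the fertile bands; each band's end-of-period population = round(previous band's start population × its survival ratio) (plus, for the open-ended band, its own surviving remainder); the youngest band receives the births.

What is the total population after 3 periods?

Numbering the bands 1..5 from youngest to oldest:
[period 1]
Births: 950 × 0.223 = 212 ; 2290 × 0.171 = 392 — total 604
Band 2: 1890 × 0.96 = 1814
Band 3: 950 × 0.938 = 891
Band 4: 2290 × 0.925 = 2118
Band 5: 650 × 0.938 + 1720 × 0.486 = 610 + 836 = 1446
Population now: 0–19=604, 20–39=1814, 40–59=891, 60–79=2118, 80+=1446
[period 2]
Births: 1814 × 0.223 = 405 ; 891 × 0.171 = 152 — total 557
Band 2: 604 × 0.96 = 580
Band 3: 1814 × 0.938 = 1702
Band 4: 891 × 0.925 = 824
Band 5: 2118 × 0.938 + 1446 × 0.486 = 1987 + 703 = 2690
Population now: 0–19=557, 20–39=580, 40–59=1702, 60–79=824, 80+=2690
[period 3]
Births: 580 × 0.223 = 129 ; 1702 × 0.171 = 291 — total 420
Band 2: 557 × 0.96 = 535
Band 3: 580 × 0.938 = 544
Band 4: 1702 × 0.925 = 1574
Band 5: 824 × 0.938 + 2690 × 0.486 = 773 + 1307 = 2080
Population now: 0–19=420, 20–39=535, 40–59=544, 60–79=1574, 80+=2080
Total after period 3: 420 + 535 + 544 + 1574 + 2080 = 5153

5153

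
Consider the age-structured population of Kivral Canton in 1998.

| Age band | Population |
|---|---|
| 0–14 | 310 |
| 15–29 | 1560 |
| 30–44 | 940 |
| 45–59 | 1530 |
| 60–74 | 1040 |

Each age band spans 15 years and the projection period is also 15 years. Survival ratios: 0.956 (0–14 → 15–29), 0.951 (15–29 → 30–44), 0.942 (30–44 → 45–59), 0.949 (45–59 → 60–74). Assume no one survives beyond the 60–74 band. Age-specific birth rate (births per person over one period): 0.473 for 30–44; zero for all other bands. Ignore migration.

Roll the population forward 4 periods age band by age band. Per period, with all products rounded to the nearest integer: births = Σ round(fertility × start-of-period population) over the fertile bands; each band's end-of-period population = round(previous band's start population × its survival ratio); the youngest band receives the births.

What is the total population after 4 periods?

1588

After projecting period 1:
Births: 940 × 0.473 = 445
15–29: 310 × 0.956 = 296
30–44: 1560 × 0.951 = 1484
45–59: 940 × 0.942 = 885
60–74: 1530 × 0.949 = 1452
→ [445, 296, 1484, 885, 1452]
After projecting period 2:
Births: 1484 × 0.473 = 702
15–29: 445 × 0.956 = 425
30–44: 296 × 0.951 = 281
45–59: 1484 × 0.942 = 1398
60–74: 885 × 0.949 = 840
→ [702, 425, 281, 1398, 840]
After projecting period 3:
Births: 281 × 0.473 = 133
15–29: 702 × 0.956 = 671
30–44: 425 × 0.951 = 404
45–59: 281 × 0.942 = 265
60–74: 1398 × 0.949 = 1327
→ [133, 671, 404, 265, 1327]
After projecting period 4:
Births: 404 × 0.473 = 191
15–29: 133 × 0.956 = 127
30–44: 671 × 0.951 = 638
45–59: 404 × 0.942 = 381
60–74: 265 × 0.949 = 251
→ [191, 127, 638, 381, 251]
Total after period 4: 191 + 127 + 638 + 381 + 251 = 1588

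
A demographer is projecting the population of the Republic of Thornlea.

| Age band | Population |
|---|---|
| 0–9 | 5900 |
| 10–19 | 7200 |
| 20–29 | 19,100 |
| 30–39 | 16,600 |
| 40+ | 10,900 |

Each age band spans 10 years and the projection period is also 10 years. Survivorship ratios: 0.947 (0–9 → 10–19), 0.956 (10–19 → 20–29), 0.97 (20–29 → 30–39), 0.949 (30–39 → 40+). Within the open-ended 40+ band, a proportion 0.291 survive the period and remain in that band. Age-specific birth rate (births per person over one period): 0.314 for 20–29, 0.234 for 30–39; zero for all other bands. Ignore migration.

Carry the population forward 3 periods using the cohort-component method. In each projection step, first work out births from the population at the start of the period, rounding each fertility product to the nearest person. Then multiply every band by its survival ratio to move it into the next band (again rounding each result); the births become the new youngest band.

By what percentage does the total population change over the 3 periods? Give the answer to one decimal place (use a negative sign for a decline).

-38.7

(Bands numbered youngest = 1 to oldest = 5.)
Period 1.
Births: 19100 × 0.314 = 5997, 16600 × 0.234 = 3884 — total 9881
Band 2: 5900 × 0.947 = 5587
Band 3: 7200 × 0.956 = 6883
Band 4: 19100 × 0.97 = 18527
Band 5: 16600 × 0.949 + 10900 × 0.291 = 15753 + 3172 = 18925
→ [9881, 5587, 6883, 18527, 18925]
Period 2.
Births: 6883 × 0.314 = 2161, 18527 × 0.234 = 4335 — total 6496
Band 2: 9881 × 0.947 = 9357
Band 3: 5587 × 0.956 = 5341
Band 4: 6883 × 0.97 = 6677
Band 5: 18527 × 0.949 + 18925 × 0.291 = 17582 + 5507 = 23089
→ [6496, 9357, 5341, 6677, 23089]
Period 3.
Births: 5341 × 0.314 = 1677, 6677 × 0.234 = 1562 — total 3239
Band 2: 6496 × 0.947 = 6152
Band 3: 9357 × 0.956 = 8945
Band 4: 5341 × 0.97 = 5181
Band 5: 6677 × 0.949 + 23089 × 0.291 = 6336 + 6719 = 13055
→ [3239, 6152, 8945, 5181, 13055]
Total: 59700 → 36572; change = -23128; percentage change = -38.7%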